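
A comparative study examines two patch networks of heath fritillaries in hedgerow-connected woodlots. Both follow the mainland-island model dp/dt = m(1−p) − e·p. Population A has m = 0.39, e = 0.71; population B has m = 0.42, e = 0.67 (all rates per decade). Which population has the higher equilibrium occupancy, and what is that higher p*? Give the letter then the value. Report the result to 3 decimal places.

B, 0.385

A: p*_A = m/(m+e) = 0.39/1.1000 = 0.3545.
B: p*_B = 0.42/1.0900 = 0.3853.
B is higher at 0.3853.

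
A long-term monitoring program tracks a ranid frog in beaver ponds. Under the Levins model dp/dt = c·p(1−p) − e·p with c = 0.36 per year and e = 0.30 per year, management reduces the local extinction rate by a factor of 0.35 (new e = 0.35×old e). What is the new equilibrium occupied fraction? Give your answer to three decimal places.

0.708

Before: p* = 1 − 0.30/0.36 = 0.1667.
After the change, c = 0.36, e = 0.105, so p* = 1 − 0.105/0.36 = 0.7083.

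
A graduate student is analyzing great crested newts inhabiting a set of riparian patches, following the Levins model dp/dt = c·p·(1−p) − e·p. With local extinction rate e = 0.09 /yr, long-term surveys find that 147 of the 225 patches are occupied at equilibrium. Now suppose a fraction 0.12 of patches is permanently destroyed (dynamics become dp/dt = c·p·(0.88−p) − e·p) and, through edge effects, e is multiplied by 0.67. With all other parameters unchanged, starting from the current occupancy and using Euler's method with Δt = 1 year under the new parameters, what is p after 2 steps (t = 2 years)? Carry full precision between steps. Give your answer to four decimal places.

0.6516

Observed p* = 147/225 = 0.65333.
Balance c(1−p*) = e gives c = e/(1 − 0.65333) = 0.09/0.34667 = 0.25962.
Starting from p₀ = 0.65333; update p ← p + (dp/dt)·Δt with the new parameters.
step 1: Δp = -0.00095, p = 0.65238
step 2: Δp = -0.00079, p = 0.65160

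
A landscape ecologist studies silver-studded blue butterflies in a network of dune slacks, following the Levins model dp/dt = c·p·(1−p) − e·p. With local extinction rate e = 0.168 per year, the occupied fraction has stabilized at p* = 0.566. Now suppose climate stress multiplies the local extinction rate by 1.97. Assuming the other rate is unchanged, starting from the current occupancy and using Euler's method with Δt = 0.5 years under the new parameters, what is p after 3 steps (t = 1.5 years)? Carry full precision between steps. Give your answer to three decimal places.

Balance c(1−p*) = e gives c = e/(1 − 0.56600) = 0.168/0.43400 = 0.38710.
Starting from p₀ = 0.56600; update p ← p + (dp/dt)·Δt with the new parameters.
p: 0.56600 → 0.51988  (Δp = -0.04612)
p: 0.51988 → 0.48216  (Δp = -0.03772)
p: 0.48216 → 0.45070  (Δp = -0.03146)

0.451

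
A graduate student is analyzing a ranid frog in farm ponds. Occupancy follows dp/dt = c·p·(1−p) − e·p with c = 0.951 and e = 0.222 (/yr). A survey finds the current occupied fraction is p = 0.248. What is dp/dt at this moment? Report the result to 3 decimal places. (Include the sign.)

Colonization term: c·p·(1−p) = 0.951×0.248×0.7520 = 0.17736.
Extinction term: e·p = 0.05506.
dp/dt = 0.17736 − 0.05506 = 0.12230.

0.122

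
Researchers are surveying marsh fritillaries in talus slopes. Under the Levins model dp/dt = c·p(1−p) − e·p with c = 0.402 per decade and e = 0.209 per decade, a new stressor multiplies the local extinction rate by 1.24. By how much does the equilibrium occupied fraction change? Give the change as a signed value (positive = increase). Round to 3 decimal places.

Before: p* = 1 − 0.209/0.402 = 0.4801.
After the change, c = 0.402, e = 0.25916, so p* = 1 − 0.25916/0.402 = 0.3553.
Δp* = 0.3553 − 0.4801 = -0.1248.

-0.125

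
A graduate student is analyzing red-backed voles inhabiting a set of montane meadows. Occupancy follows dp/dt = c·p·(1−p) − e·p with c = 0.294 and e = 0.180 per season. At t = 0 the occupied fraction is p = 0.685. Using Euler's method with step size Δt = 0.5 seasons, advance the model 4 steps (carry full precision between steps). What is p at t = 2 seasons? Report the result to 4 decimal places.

0.5874

Update rule: p ← p + [c·p·(1−p) − e·p]·Δt with Δt = 0.5.
step 1: Δp = -0.02993, p = 0.65507
step 2: Δp = -0.02574, p = 0.62933
step 3: Δp = -0.02235, p = 0.60698
step 4: Δp = -0.01956, p = 0.58742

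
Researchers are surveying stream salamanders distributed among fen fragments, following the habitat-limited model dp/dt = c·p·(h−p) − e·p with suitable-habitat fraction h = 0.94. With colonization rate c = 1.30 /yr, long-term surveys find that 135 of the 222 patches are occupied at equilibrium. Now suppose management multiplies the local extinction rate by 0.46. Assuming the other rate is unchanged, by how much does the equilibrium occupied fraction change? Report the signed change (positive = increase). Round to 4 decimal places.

0.1792

Observed p* = 135/222 = 0.60811.
Balance c(h−p*) = e gives e = 1.30×(0.94 − 0.60811) = 0.43146.
New p* = 0.94 − e/c = 0.94 − 0.19847/1.30000 = 0.78733.
Δp* = 0.78733 − 0.60811 = +0.17922.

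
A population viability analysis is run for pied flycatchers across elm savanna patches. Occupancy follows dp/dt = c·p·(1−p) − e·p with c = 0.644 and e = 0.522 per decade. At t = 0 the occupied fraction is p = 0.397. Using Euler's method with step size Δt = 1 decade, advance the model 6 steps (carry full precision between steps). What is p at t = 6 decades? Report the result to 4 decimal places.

Update rule: p ← p + [c·p·(1−p) − e·p]·Δt with Δt = 1.
step 1: Δp = -0.05307, p = 0.34393
step 2: Δp = -0.03422, p = 0.30971
step 3: Δp = -0.02399, p = 0.28573
step 4: Δp = -0.01772, p = 0.26801
step 5: Δp = -0.01356, p = 0.25445
step 6: Δp = -0.01065, p = 0.24380

0.2438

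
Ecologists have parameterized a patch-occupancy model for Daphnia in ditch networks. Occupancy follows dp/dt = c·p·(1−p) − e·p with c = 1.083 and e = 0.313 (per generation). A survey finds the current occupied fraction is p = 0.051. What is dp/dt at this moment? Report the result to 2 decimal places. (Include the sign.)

0.04

Colonization term: c·p·(1−p) = 1.083×0.051×0.9490 = 0.05242.
Extinction term: e·p = 0.01596.
dp/dt = 0.05242 − 0.01596 = 0.03645.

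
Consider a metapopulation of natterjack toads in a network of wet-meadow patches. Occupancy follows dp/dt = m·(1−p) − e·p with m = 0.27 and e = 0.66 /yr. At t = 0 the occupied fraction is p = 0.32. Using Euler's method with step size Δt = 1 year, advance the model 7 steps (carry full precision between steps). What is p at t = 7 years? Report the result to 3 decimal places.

0.290

Update rule: p ← p + [m·(1−p) − e·p]·Δt with Δt = 1.
step 1: Δp = -0.02760, p = 0.29240
step 2: Δp = -0.00193, p = 0.29047
step 3: Δp = -0.00014, p = 0.29033
step 4: Δp = -0.00001, p = 0.29032
step 5: Δp = -0.00000, p = 0.29032
step 6: Δp = -0.00000, p = 0.29032
step 7: Δp = -0.00000, p = 0.29032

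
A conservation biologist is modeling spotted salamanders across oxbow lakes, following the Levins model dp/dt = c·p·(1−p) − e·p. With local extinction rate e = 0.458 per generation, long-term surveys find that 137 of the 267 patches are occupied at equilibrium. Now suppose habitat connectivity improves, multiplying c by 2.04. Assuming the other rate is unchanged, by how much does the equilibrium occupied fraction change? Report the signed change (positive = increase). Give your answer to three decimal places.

0.248

Observed p* = 137/267 = 0.51311.
Balance c(1−p*) = e gives c = e/(1 − 0.51311) = 0.458/0.48689 = 0.94066.
New p* = 1 − e/c = 1 − 0.45800/1.91895 = 0.76133.
Δp* = 0.76133 − 0.51311 = +0.24822.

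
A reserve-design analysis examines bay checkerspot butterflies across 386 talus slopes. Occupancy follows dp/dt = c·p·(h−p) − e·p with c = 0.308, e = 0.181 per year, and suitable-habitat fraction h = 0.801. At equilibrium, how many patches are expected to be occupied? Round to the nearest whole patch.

p* = h − e/c = 0.801 − 0.5877 = 0.2133.
Expected occupied patches = N × p* = 386 × 0.2133 = 82.35 ≈ 82.

82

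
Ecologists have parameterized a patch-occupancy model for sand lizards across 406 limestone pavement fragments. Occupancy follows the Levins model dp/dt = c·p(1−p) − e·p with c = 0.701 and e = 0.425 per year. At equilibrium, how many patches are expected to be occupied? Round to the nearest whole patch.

p* = 1 − e/c = 1 − 0.425/0.701 = 0.3937.
Expected occupied patches = N × p* = 406 × 0.3937 = 159.85 ≈ 160.

160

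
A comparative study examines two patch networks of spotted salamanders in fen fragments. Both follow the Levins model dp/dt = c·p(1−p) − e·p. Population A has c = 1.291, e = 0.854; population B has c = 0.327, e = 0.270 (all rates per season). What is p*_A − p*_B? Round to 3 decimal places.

0.164

A: p*_A = 1 − 0.854/1.291 = 0.3385.
B: p*_B = 1 − 0.270/0.327 = 0.1743.
p*_A − p*_B = 0.3385 − 0.1743 = 0.1642.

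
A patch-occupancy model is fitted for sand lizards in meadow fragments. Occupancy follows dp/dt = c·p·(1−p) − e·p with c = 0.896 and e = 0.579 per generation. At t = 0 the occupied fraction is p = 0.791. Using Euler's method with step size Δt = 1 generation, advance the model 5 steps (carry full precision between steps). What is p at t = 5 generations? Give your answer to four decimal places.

0.3727

Update rule: p ← p + [c·p·(1−p) − e·p]·Δt with Δt = 1.
  1  |  dp/dt·Δt = -0.309863  |  p_1 = 0.481137
  2  |  dp/dt·Δt = -0.054897  |  p_2 = 0.426240
  3  |  dp/dt·Δt = -0.027668  |  p_3 = 0.398572
  4  |  dp/dt·Δt = -0.015991  |  p_4 = 0.382581
  5  |  dp/dt·Δt = -0.009868  |  p_5 = 0.372713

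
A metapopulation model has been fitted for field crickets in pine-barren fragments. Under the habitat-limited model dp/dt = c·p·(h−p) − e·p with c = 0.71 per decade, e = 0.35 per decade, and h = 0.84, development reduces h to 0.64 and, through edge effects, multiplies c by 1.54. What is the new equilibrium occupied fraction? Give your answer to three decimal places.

0.320

Before: p* = h − e/c = 0.84 − 0.35/0.71 = 0.84 − 0.4930 = 0.3470.
After: c = 1.0934, e = 0.35, h = 0.64; p* = 0.64 − 0.35/1.0934 = 0.3199.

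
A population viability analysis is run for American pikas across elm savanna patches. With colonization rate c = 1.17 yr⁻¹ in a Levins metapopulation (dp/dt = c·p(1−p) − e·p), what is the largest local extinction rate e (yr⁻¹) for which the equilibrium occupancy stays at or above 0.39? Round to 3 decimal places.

0.714

1 − e/c ≥ 0.39 ⇒ e ≤ c(1 − 0.39) = 1.17 × 0.6100.
e_max = 0.7137.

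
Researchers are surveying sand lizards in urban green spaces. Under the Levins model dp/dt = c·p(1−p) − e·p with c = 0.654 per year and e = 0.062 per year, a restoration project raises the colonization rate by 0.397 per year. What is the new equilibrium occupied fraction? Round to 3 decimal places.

Before: p* = 1 − 0.062/0.654 = 0.9052.
After the change, c = 1.051, e = 0.062, so p* = 1 − 0.062/1.051 = 0.9410.

0.941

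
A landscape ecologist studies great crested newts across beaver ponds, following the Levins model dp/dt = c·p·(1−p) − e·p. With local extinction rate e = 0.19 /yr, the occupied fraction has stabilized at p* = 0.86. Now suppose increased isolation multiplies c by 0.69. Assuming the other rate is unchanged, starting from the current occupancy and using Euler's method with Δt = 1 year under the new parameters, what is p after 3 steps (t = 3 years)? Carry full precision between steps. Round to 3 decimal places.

0.798

Balance c(1−p*) = e gives c = e/(1 − 0.86000) = 0.19/0.14000 = 1.35714.
Starting from p₀ = 0.86000; update p ← p + (dp/dt)·Δt with the new parameters.
t = 1: p = 0.86000 + (-0.05065) = 0.80935
t = 2: p = 0.80935 + (-0.00928) = 0.80007
t = 3: p = 0.80007 + (-0.00222) = 0.79784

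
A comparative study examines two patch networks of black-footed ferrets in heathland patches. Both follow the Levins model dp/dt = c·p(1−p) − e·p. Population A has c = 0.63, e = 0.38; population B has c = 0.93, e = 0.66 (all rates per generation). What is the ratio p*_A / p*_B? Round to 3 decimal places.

A: p*_A = 1 − 0.38/0.63 = 0.3968.
B: p*_B = 1 − 0.66/0.93 = 0.2903.
p*_A / p*_B = 0.3968/0.2903 = 1.3668.

1.367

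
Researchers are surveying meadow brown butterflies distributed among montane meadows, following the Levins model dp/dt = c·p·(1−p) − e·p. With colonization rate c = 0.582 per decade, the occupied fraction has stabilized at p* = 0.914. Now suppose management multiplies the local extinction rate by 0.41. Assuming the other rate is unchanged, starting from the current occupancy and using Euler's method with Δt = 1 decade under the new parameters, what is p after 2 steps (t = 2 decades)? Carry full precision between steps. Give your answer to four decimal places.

0.9540

Balance c(1−p*) = e gives e = 0.582×(1 − 0.91400) = 0.05005.
Starting from p₀ = 0.91400; update p ← p + (dp/dt)·Δt with the new parameters.
p: 0.91400 → 0.94099  (Δp = +0.02699)
p: 0.94099 → 0.95400  (Δp = +0.01301)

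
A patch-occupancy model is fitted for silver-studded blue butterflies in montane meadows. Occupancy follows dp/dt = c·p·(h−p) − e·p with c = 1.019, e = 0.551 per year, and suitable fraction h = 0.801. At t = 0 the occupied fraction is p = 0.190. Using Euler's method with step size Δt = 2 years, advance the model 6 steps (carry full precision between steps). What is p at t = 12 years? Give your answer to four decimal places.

0.2589

Update rule: p ← p + [c·p·(h−p) − e·p]·Δt with Δt = 2.
  1  |  dp/dt·Δt = +0.027211  |  p_1 = 0.217211
  2  |  dp/dt·Δt = +0.019063  |  p_2 = 0.236274
  3  |  dp/dt·Δt = +0.011556  |  p_3 = 0.247831
  4  |  dp/dt·Δt = +0.006285  |  p_4 = 0.254115
  5  |  dp/dt·Δt = +0.003189  |  p_5 = 0.257305
  6  |  dp/dt·Δt = +0.001557  |  p_6 = 0.258862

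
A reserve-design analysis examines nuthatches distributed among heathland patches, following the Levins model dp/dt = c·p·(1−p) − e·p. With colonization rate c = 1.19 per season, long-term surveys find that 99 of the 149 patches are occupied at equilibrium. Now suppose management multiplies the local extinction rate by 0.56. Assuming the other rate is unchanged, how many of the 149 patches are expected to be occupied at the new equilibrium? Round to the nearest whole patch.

Observed p* = 99/149 = 0.66443.
Balance c(1−p*) = e gives e = 1.19×(1 − 0.66443) = 0.39933.
New p* = 1 − e/c = 1 − 0.22362/1.19000 = 0.81208.
Expected occupied = 149 × 0.81208 = 121.00 ≈ 121.

121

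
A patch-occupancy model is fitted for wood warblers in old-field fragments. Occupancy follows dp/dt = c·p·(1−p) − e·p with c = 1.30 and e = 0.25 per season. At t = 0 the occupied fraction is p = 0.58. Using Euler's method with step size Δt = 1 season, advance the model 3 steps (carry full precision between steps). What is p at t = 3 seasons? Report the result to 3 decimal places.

Update rule: p ← p + [c·p·(1−p) − e·p]·Δt with Δt = 1.
t = 1: p = 0.58000 + (+0.17168) = 0.75168
t = 2: p = 0.75168 + (+0.05473) = 0.80641
t = 3: p = 0.80641 + (+0.00134) = 0.80775

0.808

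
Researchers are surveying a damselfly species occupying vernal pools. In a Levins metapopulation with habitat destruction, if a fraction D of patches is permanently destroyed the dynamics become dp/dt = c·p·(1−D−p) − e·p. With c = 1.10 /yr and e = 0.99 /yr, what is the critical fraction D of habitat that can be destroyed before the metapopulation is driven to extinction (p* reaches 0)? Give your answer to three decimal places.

0.100

The nontrivial equilibrium is p* = (1−D) − e/c; extinction occurs when this hits zero.
So D_crit = 1 − e/c = 1 − 0.99/1.10 = 1 − 0.9000 = 0.1000.
This equals the undisturbed p*, a classic result of Lande's extension.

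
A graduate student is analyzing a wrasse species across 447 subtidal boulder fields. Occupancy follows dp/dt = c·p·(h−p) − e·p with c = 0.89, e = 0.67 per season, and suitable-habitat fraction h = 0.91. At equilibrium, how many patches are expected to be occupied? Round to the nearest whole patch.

70

p* = h − e/c = 0.91 − 0.7528 = 0.1572.
Expected occupied patches = N × p* = 447 × 0.1572 = 70.26 ≈ 70.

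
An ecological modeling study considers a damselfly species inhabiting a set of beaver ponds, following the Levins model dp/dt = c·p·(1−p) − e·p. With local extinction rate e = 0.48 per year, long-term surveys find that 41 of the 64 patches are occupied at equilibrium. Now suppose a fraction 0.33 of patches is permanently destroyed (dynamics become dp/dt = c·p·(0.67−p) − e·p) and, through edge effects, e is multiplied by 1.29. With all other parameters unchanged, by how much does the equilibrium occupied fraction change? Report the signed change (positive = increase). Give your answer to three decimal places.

Observed p* = 41/64 = 0.64062.
Balance c(1−p*) = e gives c = e/(1 − 0.64062) = 0.48/0.35938 = 1.33563.
New p* = 0.67 − e/c = 0.67 − 0.61920/1.33563 = 0.20640.
Δp* = 0.20640 − 0.64062 = -0.43422.

-0.434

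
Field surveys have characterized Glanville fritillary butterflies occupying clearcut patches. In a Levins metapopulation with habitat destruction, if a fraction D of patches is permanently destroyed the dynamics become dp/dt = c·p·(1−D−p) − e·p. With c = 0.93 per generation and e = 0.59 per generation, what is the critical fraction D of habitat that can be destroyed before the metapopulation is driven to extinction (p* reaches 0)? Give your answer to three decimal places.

0.366

The nontrivial equilibrium is p* = (1−D) − e/c; extinction occurs when this hits zero.
So D_crit = 1 − e/c = 1 − 0.59/0.93 = 1 − 0.6344 = 0.3656.
Note this equals the original equilibrium occupancy — the Levins extinction-debt result.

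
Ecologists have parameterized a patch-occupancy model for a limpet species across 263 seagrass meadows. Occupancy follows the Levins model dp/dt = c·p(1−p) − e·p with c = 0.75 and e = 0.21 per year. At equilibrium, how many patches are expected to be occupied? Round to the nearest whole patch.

189

p* = 1 − e/c = 1 − 0.21/0.75 = 0.7200.
Expected occupied patches = N × p* = 263 × 0.7200 = 189.36 ≈ 189.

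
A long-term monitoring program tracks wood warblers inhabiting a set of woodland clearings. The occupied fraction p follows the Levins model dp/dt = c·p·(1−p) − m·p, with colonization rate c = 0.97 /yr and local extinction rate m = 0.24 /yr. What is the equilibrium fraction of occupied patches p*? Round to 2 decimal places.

0.75

Setting dp/dt = 0 and dividing through by p* gives c·(1−p*) = m.
So p* = 1 − m/c = 1 − 0.24/0.97 = 1 − 0.2474 = 0.7526.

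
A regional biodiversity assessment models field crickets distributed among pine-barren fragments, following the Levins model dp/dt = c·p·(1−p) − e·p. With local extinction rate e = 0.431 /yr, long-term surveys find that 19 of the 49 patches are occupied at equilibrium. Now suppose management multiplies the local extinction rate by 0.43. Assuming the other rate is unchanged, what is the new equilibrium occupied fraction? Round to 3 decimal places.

0.737

Observed p* = 19/49 = 0.38776.
Balance c(1−p*) = e gives c = e/(1 − 0.38776) = 0.431/0.61224 = 0.70397.
New p* = 1 − e/c = 1 − 0.18533/0.70397 = 0.73674.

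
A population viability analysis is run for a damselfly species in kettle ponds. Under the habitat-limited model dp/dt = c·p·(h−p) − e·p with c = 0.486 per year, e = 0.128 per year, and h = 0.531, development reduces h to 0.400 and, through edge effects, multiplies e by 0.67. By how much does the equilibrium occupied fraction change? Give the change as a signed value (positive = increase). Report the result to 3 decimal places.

-0.044

Before: p* = h − e/c = 0.531 − 0.128/0.486 = 0.531 − 0.2634 = 0.2676.
After: c = 0.486, e = 0.08576, h = 0.400; p* = 0.400 − 0.08576/0.486 = 0.2235.
Δp* = 0.2235 − 0.2676 = -0.0441.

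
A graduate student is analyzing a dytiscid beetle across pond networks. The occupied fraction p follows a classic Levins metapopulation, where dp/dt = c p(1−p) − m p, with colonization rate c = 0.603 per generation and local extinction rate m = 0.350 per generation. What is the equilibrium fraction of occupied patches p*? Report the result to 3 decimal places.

0.420

Setting dp/dt = 0 and dividing through by p* gives c·(1−p*) = m.
So p* = 1 − m/c = 1 − 0.350/0.603 = 1 − 0.5804 = 0.4196.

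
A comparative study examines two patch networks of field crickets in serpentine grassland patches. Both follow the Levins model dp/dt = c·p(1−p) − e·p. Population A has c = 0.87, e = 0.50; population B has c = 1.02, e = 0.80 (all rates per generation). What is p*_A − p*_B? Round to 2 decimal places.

0.21

A: p*_A = 1 − 0.50/0.87 = 0.4253.
B: p*_B = 1 − 0.80/1.02 = 0.2157.
p*_A − p*_B = 0.4253 − 0.2157 = 0.2096.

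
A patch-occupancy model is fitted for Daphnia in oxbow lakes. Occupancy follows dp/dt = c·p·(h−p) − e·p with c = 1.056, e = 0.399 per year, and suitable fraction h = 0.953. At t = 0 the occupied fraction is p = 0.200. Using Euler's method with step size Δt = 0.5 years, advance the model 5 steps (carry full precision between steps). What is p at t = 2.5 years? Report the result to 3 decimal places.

0.409

Update rule: p ← p + [c·p·(h−p) − e·p]·Δt with Δt = 0.5.
step 1: Δp = +0.03962, p = 0.23962
step 2: Δp = +0.04245, p = 0.28207
step 3: Δp = +0.04365, p = 0.32572
step 4: Δp = +0.04290, p = 0.36862
step 5: Δp = +0.04020, p = 0.40882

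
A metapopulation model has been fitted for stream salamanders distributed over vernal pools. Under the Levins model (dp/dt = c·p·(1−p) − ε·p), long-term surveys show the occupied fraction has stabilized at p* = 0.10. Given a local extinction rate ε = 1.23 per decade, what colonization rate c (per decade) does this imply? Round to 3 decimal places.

1.367

At equilibrium c(1−p*) = ε, so c = ε/(1−p*).
c = 1.23/(1 − 0.10) = 1.23/0.9000 = 1.3667.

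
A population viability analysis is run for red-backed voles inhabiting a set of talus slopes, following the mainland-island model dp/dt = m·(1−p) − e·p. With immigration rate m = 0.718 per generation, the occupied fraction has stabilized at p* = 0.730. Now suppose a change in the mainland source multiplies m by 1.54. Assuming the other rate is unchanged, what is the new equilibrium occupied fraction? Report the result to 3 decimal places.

Balance m(1−p*) = e·p* gives e = m(1−p*)/p* = 0.718×0.27000/0.73000 = 0.26556.
New p* = m/(m+e) = 1.10572/(1.10572+0.26556) = 0.80634.

0.806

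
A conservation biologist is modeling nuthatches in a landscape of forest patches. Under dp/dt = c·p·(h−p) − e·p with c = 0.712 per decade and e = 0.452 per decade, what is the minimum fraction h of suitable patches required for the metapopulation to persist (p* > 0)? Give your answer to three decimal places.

0.635

p* = h − e/c is positive only when h > e/c.
h_min = e/c = 0.452/0.712 = 0.6348.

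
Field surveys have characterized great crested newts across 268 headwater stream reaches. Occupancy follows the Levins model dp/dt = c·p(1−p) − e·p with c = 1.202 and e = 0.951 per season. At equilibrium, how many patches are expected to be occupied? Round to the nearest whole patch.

56

p* = 1 − e/c = 1 − 0.951/1.202 = 0.2088.
Expected occupied patches = N × p* = 268 × 0.2088 = 55.96 ≈ 56.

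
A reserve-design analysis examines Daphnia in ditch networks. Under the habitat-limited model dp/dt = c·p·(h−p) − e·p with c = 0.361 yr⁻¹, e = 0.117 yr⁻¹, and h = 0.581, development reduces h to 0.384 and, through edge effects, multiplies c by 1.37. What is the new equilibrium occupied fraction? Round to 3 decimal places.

Before: p* = h − e/c = 0.581 − 0.117/0.361 = 0.581 − 0.3241 = 0.2569.
After: c = 0.49457, e = 0.117, h = 0.384; p* = 0.384 − 0.117/0.49457 = 0.1474.

0.147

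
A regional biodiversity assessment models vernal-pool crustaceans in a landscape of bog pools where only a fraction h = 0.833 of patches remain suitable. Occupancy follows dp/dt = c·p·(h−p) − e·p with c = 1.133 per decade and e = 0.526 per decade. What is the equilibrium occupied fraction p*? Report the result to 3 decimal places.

0.369

Setting dp/dt = 0 and dividing by p* gives c·(h−p*) = e.
So p* = h − e/c = 0.833 − 0.526/1.133 = 0.833 − 0.4643 = 0.3687.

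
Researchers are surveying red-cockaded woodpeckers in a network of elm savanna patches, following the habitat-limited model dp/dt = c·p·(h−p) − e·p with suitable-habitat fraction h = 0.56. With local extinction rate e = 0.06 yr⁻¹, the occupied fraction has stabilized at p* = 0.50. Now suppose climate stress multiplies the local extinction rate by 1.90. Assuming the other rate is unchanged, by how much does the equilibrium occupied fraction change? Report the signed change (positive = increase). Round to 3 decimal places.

Balance c(h−p*) = e gives c = e/(0.56 − 0.50000) = 0.06/0.06000 = 1.00000.
New p* = 0.56 − e/c = 0.56 − 0.11400/1.00000 = 0.44600.
Δp* = 0.44600 − 0.50000 = -0.05400.

-0.054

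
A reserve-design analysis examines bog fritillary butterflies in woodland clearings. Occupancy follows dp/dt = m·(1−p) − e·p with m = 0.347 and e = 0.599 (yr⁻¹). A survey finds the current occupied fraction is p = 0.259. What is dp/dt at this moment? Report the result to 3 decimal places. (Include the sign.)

0.102

Colonization term: m·(1−p) = 0.347×0.7410 = 0.25713.
Extinction term: e·p = 0.15514.
dp/dt = 0.25713 − 0.15514 = 0.10199.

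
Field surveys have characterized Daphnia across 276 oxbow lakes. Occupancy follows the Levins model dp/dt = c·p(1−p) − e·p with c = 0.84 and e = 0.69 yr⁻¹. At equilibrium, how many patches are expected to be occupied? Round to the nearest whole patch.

p* = 1 − e/c = 1 − 0.69/0.84 = 0.1786.
Expected occupied patches = N × p* = 276 × 0.1786 = 49.29 ≈ 49.

49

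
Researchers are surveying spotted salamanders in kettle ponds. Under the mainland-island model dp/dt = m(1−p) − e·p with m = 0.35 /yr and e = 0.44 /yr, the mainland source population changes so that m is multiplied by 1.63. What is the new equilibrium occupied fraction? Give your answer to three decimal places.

0.565

Before: p* = 0.35/(0.35+0.44) = 0.4430.
After: m = 0.5705, e = 0.44; p* = 0.5705/1.0105 = 0.5646.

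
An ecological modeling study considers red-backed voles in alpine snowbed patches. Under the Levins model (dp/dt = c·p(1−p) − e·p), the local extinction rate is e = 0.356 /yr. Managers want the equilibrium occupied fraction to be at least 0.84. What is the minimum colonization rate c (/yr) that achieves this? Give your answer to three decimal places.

p* = 1 − e/c ≥ 0.84 requires e/c ≤ 0.1600, i.e. c ≥ e/0.1600.
c_min = 0.356/0.1600 = 2.2250.

2.225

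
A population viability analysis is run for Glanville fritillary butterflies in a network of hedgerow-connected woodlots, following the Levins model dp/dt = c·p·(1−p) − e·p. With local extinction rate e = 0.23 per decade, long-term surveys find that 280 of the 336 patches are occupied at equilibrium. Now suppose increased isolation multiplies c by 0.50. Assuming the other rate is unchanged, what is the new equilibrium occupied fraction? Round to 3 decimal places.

Observed p* = 280/336 = 0.83333.
Balance c(1−p*) = e gives c = e/(1 − 0.83333) = 0.23/0.16667 = 1.37997.
New p* = 1 − e/c = 1 − 0.23000/0.68998 = 0.66666.

0.667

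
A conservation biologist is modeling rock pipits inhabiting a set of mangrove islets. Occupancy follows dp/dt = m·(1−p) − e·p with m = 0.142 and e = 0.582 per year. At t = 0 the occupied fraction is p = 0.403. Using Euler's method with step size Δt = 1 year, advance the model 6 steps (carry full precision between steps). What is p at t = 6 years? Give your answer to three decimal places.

Update rule: p ← p + [m·(1−p) − e·p]·Δt with Δt = 1.
t = 1: p = 0.40300 + (-0.14977) = 0.25323
t = 2: p = 0.25323 + (-0.04134) = 0.21189
t = 3: p = 0.21189 + (-0.01141) = 0.20048
t = 4: p = 0.20048 + (-0.00315) = 0.19733
t = 5: p = 0.19733 + (-0.00087) = 0.19646
t = 6: p = 0.19646 + (-0.00024) = 0.19622

0.196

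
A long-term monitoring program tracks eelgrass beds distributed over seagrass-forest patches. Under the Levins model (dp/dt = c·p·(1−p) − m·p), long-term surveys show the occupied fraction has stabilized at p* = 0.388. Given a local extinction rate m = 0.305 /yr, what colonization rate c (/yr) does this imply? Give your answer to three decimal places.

At equilibrium c(1−p*) = m, so c = m/(1−p*).
c = 0.305/(1 − 0.388) = 0.305/0.6120 = 0.4984.

0.498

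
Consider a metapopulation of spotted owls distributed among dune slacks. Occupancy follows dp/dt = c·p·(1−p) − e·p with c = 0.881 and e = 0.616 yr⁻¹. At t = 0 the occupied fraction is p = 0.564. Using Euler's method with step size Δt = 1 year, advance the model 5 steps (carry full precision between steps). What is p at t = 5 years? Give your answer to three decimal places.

0.327

Update rule: p ← p + [c·p·(1−p) − e·p]·Δt with Δt = 1.
p: 0.56400 → 0.43322  (Δp = -0.13078)
p: 0.43322 → 0.38268  (Δp = -0.05054)
p: 0.38268 → 0.35507  (Δp = -0.02761)
p: 0.35507 → 0.33809  (Δp = -0.01698)
p: 0.33809 → 0.32698  (Δp = -0.01111)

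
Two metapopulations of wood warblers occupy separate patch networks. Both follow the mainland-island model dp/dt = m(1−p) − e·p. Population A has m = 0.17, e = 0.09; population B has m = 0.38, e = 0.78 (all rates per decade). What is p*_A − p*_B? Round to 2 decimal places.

A: p*_A = m/(m+e) = 0.17/0.2600 = 0.6538.
B: p*_B = 0.38/1.1600 = 0.3276.
p*_A − p*_B = 0.6538 − 0.3276 = 0.3263.

0.33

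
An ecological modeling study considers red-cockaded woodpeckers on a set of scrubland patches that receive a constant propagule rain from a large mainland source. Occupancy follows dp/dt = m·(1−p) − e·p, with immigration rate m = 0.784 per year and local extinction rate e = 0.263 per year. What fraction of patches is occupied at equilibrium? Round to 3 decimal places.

Setting dp/dt = 0: m − m·p* = e·p*, so m = (m+e)·p*.
p* = m/(m+e) = 0.784/(0.784+0.263) = 0.784/1.0470 = 0.7488.

0.749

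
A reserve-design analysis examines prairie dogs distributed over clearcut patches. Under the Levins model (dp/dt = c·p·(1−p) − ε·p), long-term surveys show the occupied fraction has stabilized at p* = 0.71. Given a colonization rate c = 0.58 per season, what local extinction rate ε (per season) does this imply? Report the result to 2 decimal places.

At equilibrium c(1−p*) = ε.
ε = 0.58 × (1 − 0.71) = 0.58 × 0.2900 = 0.1682.

0.17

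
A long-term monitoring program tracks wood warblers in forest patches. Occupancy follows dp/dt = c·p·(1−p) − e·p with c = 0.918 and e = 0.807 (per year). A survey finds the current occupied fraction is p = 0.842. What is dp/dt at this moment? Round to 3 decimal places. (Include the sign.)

Colonization term: c·p·(1−p) = 0.918×0.842×0.1580 = 0.12213.
Extinction term: e·p = 0.67949.
dp/dt = 0.12213 − 0.67949 = -0.55737.

-0.557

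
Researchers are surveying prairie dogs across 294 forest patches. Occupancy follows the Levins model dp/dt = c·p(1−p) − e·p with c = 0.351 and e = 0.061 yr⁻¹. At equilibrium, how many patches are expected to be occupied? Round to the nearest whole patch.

243

p* = 1 − e/c = 1 − 0.061/0.351 = 0.8262.
Expected occupied patches = N × p* = 294 × 0.8262 = 242.91 ≈ 243.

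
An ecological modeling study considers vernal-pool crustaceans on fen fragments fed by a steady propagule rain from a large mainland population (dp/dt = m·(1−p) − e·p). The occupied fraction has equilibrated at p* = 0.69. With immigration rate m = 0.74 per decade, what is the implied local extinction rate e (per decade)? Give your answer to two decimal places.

At equilibrium m(1−p*) = e·p*, so e = m(1−p*)/p*.
e = 0.74 × 0.3100 / 0.69 = 0.3325.

0.33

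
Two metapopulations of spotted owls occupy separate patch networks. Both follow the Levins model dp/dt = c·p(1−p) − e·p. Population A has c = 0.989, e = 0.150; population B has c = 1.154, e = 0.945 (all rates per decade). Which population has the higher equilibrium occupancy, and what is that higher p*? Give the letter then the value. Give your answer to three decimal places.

A, 0.848

A: p*_A = 1 − 0.150/0.989 = 0.8483.
B: p*_B = 1 − 0.945/1.154 = 0.1811.
A is higher at 0.8483.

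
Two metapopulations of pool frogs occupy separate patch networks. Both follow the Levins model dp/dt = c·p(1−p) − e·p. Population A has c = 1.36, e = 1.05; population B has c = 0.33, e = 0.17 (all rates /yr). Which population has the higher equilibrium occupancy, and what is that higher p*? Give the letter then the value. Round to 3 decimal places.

B, 0.485

A: p*_A = 1 − 1.05/1.36 = 0.2279.
B: p*_B = 1 − 0.17/0.33 = 0.4848.
B is higher at 0.4848.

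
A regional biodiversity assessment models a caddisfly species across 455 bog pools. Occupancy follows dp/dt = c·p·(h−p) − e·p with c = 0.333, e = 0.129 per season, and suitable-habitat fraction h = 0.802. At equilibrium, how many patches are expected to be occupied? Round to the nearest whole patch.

p* = h − e/c = 0.802 − 0.3874 = 0.4146.
Expected occupied patches = N × p* = 455 × 0.4146 = 188.65 ≈ 189.

189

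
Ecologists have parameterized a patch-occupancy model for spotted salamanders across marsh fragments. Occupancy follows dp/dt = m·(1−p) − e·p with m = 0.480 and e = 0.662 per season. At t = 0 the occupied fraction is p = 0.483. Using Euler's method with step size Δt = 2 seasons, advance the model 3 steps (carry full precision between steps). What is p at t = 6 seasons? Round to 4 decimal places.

Update rule: p ← p + [m·(1−p) − e·p]·Δt with Δt = 2.
t = 2: p = 0.48300 + (-0.14317) = 0.33983
t = 4: p = 0.33983 + (+0.18383) = 0.52366
t = 6: p = 0.52366 + (-0.23604) = 0.28762

0.2876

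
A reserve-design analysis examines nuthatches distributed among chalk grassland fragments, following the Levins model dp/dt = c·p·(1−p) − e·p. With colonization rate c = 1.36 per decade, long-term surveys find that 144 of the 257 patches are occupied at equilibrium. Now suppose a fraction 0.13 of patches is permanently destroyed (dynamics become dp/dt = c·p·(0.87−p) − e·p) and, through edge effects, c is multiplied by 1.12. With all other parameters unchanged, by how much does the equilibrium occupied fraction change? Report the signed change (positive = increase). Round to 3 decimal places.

Observed p* = 144/257 = 0.56031.
Balance c(1−p*) = e gives e = 1.36×(1 − 0.56031) = 0.59798.
New p* = 0.87 − e/c = 0.87 − 0.59798/1.52320 = 0.47742.
Δp* = 0.47742 − 0.56031 = -0.08289.

-0.083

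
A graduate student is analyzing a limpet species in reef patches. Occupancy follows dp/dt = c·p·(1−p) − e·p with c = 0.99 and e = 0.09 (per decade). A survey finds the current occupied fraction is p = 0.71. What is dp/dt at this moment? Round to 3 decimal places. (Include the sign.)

Colonization term: c·p·(1−p) = 0.99×0.71×0.2900 = 0.20384.
Extinction term: e·p = 0.06390.
dp/dt = 0.20384 − 0.06390 = 0.13994.

0.140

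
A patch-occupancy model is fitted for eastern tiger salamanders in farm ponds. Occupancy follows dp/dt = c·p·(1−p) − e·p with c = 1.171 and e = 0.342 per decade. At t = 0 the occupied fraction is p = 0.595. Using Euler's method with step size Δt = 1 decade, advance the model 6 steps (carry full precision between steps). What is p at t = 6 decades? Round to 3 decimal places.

Update rule: p ← p + [c·p·(1−p) − e·p]·Δt with Δt = 1.
step 1: Δp = +0.07869, p = 0.67369
step 2: Δp = +0.02702, p = 0.70071
step 3: Δp = +0.00593, p = 0.70664
step 4: Δp = +0.00107, p = 0.70772
step 5: Δp = +0.00019, p = 0.70790
step 6: Δp = +0.00003, p = 0.70794

0.708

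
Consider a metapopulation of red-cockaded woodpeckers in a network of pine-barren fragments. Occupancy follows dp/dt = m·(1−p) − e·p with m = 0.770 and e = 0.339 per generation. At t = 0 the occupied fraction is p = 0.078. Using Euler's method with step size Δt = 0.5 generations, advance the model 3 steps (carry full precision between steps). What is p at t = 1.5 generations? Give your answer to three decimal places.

0.640

Update rule: p ← p + [m·(1−p) − e·p]·Δt with Δt = 0.5.
step 1: Δp = +0.34175, p = 0.41975
step 2: Δp = +0.15225, p = 0.57200
step 3: Δp = +0.06783, p = 0.63983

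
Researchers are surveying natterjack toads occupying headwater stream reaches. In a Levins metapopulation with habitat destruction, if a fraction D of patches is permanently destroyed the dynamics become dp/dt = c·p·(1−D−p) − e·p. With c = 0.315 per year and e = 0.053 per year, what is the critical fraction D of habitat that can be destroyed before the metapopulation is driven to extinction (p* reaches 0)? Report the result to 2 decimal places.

The nontrivial equilibrium is p* = (1−D) − e/c; extinction occurs when this hits zero.
So D_crit = 1 − e/c = 1 − 0.053/0.315 = 1 − 0.1683 = 0.8317.
Note this equals the original equilibrium occupancy — the Levins extinction-debt result.

0.83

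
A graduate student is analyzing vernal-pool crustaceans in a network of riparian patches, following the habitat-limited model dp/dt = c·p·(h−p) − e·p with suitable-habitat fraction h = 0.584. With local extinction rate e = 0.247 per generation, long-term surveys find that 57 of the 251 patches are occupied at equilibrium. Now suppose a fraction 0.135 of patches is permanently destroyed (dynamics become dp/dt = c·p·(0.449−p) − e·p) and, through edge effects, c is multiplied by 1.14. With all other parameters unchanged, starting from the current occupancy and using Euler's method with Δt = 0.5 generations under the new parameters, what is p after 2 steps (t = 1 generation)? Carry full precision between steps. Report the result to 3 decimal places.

0.212

Observed p* = 57/251 = 0.22709.
Balance c(h−p*) = e gives c = e/(0.584 − 0.22709) = 0.247/0.35691 = 0.69205.
Starting from p₀ = 0.22709; update p ← p + (dp/dt)·Δt with the new parameters.
  1  |  dp/dt·Δt = -0.008167  |  p_1 = 0.218925
  2  |  dp/dt·Δt = -0.007168  |  p_2 = 0.211757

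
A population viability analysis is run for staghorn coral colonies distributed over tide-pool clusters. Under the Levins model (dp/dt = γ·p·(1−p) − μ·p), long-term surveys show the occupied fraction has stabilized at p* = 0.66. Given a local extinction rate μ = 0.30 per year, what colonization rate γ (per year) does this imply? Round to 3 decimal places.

At equilibrium γ(1−p*) = μ, so γ = μ/(1−p*).
γ = 0.30/(1 − 0.66) = 0.30/0.3400 = 0.8824.

0.882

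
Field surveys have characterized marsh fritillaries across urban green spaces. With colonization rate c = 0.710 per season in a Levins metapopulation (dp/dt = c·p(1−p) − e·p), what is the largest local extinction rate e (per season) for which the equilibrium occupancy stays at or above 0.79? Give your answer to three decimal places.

1 − e/c ≥ 0.79 ⇒ e ≤ c(1 − 0.79) = 0.710 × 0.2100.
e_max = 0.1491.

0.149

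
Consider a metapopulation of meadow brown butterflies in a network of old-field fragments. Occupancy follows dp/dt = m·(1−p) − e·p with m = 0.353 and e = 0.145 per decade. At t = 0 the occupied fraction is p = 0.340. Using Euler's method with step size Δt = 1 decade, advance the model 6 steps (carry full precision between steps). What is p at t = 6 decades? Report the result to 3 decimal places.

0.703

Update rule: p ← p + [m·(1−p) − e·p]·Δt with Δt = 1.
  1  |  dp/dt·Δt = +0.183680  |  p_1 = 0.523680
  2  |  dp/dt·Δt = +0.092207  |  p_2 = 0.615887
  3  |  dp/dt·Δt = +0.046288  |  p_3 = 0.662175
  4  |  dp/dt·Δt = +0.023237  |  p_4 = 0.685412
  5  |  dp/dt·Δt = +0.011665  |  p_5 = 0.697077
  6  |  dp/dt·Δt = +0.005856  |  p_6 = 0.702933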